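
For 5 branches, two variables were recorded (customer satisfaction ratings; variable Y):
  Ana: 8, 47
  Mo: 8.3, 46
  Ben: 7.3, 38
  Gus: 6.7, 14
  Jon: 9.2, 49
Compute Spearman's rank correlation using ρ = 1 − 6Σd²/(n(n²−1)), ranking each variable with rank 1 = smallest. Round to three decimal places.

Ranks of variable 1: 3, 4, 2, 1, 5
Ranks of variable 2: 4, 3, 2, 1, 5
d = r₁ − r₂: -1, 1, 0, 0, 0
d²: 1, 1, 0, 0, 0; Σd² = 2
ρ = 1 − 6·2/(5·24) = 1 − 12/120 = 0.900

0.900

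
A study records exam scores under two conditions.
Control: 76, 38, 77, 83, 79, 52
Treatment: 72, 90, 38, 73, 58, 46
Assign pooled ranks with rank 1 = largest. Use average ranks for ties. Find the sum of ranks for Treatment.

43.5

Sorted (descending): 90, 83, 79, 77, 76, 73, 72, 58, 52, 46, 38, 38
The 2 values of 38 occupy positions 11–12 → average rank (11+12)/2 = 11.5.
Treatment values → pooled ranks: 72→7, 90→1, 38→11.5, 73→6, 58→8, 46→10
Rank sum = 7 + 1 + 11.5 + 6 + 8 + 10 = 43.5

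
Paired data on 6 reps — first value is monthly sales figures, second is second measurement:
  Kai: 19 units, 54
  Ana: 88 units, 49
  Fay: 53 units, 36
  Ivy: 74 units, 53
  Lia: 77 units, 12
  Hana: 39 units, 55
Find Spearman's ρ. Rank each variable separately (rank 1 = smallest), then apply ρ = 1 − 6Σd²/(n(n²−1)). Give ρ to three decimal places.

Ranks of variable 1: 1, 6, 3, 4, 5, 2
Ranks of variable 2: 5, 3, 2, 4, 1, 6
d = r₁ − r₂: -4, 3, 1, 0, 4, -4
d²: 16, 9, 1, 0, 16, 16; Σd² = 58
ρ = 1 − 6·58/(6·35) = 1 − 348/210 = -0.657

-0.657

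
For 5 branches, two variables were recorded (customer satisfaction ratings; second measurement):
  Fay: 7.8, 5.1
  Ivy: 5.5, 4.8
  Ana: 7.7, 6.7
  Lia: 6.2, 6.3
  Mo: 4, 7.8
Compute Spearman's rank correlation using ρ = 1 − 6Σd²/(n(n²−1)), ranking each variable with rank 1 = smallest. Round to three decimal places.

-0.300

Ranks of variable 1: 5, 2, 4, 3, 1
Ranks of variable 2: 2, 1, 4, 3, 5
d = r₁ − r₂: 3, 1, 0, 0, -4
d²: 9, 1, 0, 0, 16; Σd² = 26
ρ = 1 − 6·26/(5·24) = 1 − 156/120 = -0.300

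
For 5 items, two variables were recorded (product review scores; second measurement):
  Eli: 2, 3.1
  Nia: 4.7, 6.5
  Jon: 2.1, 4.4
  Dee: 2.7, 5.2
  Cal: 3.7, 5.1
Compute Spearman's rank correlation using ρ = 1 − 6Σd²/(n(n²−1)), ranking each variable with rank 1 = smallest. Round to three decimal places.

0.900

Ranks of variable 1: 1, 5, 2, 3, 4
Ranks of variable 2: 1, 5, 2, 4, 3
d = r₁ − r₂: 0, 0, 0, -1, 1
d²: 0, 0, 0, 1, 1; Σd² = 2
ρ = 1 − 6·2/(5·24) = 1 − 12/120 = 0.900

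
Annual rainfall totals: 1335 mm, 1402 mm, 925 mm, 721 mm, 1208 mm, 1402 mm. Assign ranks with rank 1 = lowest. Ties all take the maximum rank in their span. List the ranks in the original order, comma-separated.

4, 6, 2, 1, 3, 6

Sorted (ascending): 721, 925, 1208, 1335, 1402, 1402
The 2 values of 1402 occupy positions 5–6 → each gets rank 6.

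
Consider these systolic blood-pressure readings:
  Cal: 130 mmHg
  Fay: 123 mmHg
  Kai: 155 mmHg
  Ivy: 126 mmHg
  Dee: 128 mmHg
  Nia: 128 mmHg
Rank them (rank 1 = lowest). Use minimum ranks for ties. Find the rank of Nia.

Sorted (ascending): 123, 126, 128, 128, 130, 155
The 2 values of 128 occupy positions 3–4 → each gets rank 3.
Nia has value 128 mmHg → rank 3.

3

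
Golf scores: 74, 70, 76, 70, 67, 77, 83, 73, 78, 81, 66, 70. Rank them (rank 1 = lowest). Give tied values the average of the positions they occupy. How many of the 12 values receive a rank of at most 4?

Sorted (ascending): 66, 67, 70, 70, 70, 73, 74, 76, 77, 78, 81, 83
The 3 values of 70 occupy positions 3–5 → average rank 4.
Ranks ≤ 4: {1, 2, 4, 4, 4} → 5 values.

5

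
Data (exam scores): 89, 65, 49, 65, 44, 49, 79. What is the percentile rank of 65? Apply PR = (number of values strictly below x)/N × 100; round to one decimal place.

N = 7.
Strictly below 65: 3. Equal to 65: 2.
PR = 3/7 × 100 = 42.9

42.9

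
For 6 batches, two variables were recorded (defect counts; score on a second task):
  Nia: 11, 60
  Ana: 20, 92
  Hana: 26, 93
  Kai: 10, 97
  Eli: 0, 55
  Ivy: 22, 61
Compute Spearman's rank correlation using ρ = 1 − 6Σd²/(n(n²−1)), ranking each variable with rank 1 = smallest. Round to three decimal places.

Ranks of variable 1: 3, 4, 6, 2, 1, 5
Ranks of variable 2: 2, 4, 5, 6, 1, 3
d = r₁ − r₂: 1, 0, 1, -4, 0, 2
d²: 1, 0, 1, 16, 0, 4; Σd² = 22
ρ = 1 − 6·22/(6·35) = 1 − 132/210 = 0.371

0.371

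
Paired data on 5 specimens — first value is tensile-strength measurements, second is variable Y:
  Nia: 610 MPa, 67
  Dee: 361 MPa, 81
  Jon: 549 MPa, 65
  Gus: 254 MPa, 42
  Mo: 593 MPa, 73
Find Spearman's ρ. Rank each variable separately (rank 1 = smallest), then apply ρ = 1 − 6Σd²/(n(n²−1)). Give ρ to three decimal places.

0.300

Ranks of variable 1: 5, 2, 3, 1, 4
Ranks of variable 2: 3, 5, 2, 1, 4
d = r₁ − r₂: 2, -3, 1, 0, 0
d²: 4, 9, 1, 0, 0; Σd² = 14
ρ = 1 − 6·14/(5·24) = 1 − 84/120 = 0.300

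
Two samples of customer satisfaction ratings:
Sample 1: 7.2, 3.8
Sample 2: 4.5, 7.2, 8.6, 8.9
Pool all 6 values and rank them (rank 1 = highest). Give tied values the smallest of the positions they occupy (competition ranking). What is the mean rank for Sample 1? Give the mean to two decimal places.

4.50

Sorted (descending): 8.9, 8.6, 7.2, 7.2, 4.5, 3.8
The 2 values of 7.2 occupy positions 3–4 → each gets rank 3.
Sample 1 values → pooled ranks: 7.2→3, 3.8→6
Mean rank = (3 + 6) / 2 = 4.50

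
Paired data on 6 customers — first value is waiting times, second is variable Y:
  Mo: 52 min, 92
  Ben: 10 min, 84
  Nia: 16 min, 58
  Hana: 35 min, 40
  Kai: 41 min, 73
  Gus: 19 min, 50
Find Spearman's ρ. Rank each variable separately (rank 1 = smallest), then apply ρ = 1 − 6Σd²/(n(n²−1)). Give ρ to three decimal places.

0.200

Ranks of variable 1: 6, 1, 2, 4, 5, 3
Ranks of variable 2: 6, 5, 3, 1, 4, 2
d = r₁ − r₂: 0, -4, -1, 3, 1, 1
d²: 0, 16, 1, 9, 1, 1; Σd² = 28
ρ = 1 − 6·28/(6·35) = 1 − 168/210 = 0.200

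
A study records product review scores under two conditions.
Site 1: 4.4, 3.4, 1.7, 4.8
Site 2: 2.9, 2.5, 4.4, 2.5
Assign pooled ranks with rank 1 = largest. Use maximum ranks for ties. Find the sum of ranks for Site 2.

22

Sorted (descending): 4.8, 4.4, 4.4, 3.4, 2.9, 2.5, 2.5, 1.7
The 2 values of 4.4 occupy positions 2–3 → each gets rank 3.
The 2 values of 2.5 occupy positions 6–7 → each gets rank 7.
Site 2 values → pooled ranks: 2.9→5, 2.5→7, 4.4→3, 2.5→7
Rank sum = 5 + 7 + 3 + 7 = 22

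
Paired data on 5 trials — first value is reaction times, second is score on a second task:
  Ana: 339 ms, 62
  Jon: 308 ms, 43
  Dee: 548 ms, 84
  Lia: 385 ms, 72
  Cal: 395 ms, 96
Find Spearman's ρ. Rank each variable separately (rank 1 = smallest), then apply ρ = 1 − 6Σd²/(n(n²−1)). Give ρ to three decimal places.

0.900

Ranks of variable 1: 2, 1, 5, 3, 4
Ranks of variable 2: 2, 1, 4, 3, 5
d = r₁ − r₂: 0, 0, 1, 0, -1
d²: 0, 0, 1, 0, 1; Σd² = 2
ρ = 1 − 6·2/(5·24) = 1 − 12/120 = 0.900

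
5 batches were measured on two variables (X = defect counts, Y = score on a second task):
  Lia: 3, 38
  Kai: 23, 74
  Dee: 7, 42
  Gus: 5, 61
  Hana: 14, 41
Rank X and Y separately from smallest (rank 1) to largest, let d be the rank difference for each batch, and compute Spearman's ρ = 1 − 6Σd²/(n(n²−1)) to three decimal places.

Ranks of variable 1: 1, 5, 3, 2, 4
Ranks of variable 2: 1, 5, 3, 4, 2
d = r₁ − r₂: 0, 0, 0, -2, 2
d²: 0, 0, 0, 4, 4; Σd² = 8
ρ = 1 − 6·8/(5·24) = 1 − 48/120 = 0.600

0.600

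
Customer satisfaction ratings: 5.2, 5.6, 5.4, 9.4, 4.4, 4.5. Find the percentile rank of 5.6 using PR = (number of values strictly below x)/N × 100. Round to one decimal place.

N = 6.
Strictly below 5.6: 4. Equal to 5.6: 1.
PR = 4/6 × 100 = 66.7

66.7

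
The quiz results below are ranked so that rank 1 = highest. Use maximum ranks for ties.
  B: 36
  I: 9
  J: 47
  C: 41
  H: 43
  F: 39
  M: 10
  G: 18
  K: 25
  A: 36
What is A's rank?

6

Sorted (descending): 47, 43, 41, 39, 36, 36, 25, 18, 10, 9
The 2 values of 36 occupy positions 5–6 → each gets rank 6.
A has value 36 → rank 6.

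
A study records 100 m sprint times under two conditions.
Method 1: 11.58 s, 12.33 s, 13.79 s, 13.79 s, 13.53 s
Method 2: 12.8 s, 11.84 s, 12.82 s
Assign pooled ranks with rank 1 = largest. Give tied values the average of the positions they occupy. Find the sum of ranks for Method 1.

Sorted (descending): 13.79, 13.79, 13.53, 12.82, 12.8, 12.33, 11.84, 11.58
The 2 values of 13.79 occupy positions 1–2 → average rank (1+2)/2 = 1.5.
Method 1 values → pooled ranks: 11.58→8, 12.33→6, 13.79→1.5, 13.79→1.5, 13.53→3
Rank sum = 8 + 6 + 1.5 + 1.5 + 3 = 20

20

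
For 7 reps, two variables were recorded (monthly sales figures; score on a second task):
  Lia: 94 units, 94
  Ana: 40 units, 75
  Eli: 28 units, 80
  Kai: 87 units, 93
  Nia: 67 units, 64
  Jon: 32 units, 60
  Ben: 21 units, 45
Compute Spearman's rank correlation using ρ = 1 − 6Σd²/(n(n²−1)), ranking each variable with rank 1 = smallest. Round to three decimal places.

0.750

Ranks of variable 1: 7, 4, 2, 6, 5, 3, 1
Ranks of variable 2: 7, 4, 5, 6, 3, 2, 1
d = r₁ − r₂: 0, 0, -3, 0, 2, 1, 0
d²: 0, 0, 9, 0, 4, 1, 0; Σd² = 14
ρ = 1 − 6·14/(7·48) = 1 − 84/336 = 0.750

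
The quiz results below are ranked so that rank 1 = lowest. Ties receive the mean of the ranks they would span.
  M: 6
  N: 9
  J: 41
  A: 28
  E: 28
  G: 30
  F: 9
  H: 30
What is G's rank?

Sorted (ascending): 6, 9, 9, 28, 28, 30, 30, 41
The 2 values of 9 occupy positions 2–3 → average rank (2+3)/2 = 2.5.
The 2 values of 28 occupy positions 4–5 → average rank (4+5)/2 = 4.5.
The 2 values of 30 occupy positions 6–7 → average rank (6+7)/2 = 6.5.
G has value 30 → rank 6.5.

6.5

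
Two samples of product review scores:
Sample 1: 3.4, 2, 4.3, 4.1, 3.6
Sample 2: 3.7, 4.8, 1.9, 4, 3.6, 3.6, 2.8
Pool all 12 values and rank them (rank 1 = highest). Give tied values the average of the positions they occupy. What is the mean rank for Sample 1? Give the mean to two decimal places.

Sorted (descending): 4.8, 4.3, 4.1, 4, 3.7, 3.6, 3.6, 3.6, 3.4, 2.8, 2, 1.9
The 3 values of 3.6 occupy positions 6–8 → average rank 7.
Sample 1 values → pooled ranks: 3.4→9, 2→11, 4.3→2, 4.1→3, 3.6→7
Mean rank = (9 + 11 + 2 + 3 + 7) / 5 = 6.40

6.40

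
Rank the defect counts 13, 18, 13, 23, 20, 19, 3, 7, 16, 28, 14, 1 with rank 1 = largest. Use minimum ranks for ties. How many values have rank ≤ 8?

9

Sorted (descending): 28, 23, 20, 19, 18, 16, 14, 13, 13, 7, 3, 1
The 2 values of 13 occupy positions 8–9 → each gets rank 8.
Ranks ≤ 8: {1, 2, 3, 4, 5, 6, 7, 8, 8} → 9 values.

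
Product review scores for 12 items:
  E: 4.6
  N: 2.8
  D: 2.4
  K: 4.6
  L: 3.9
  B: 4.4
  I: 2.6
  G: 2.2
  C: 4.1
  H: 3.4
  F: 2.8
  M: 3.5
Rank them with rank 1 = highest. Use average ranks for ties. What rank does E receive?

Sorted (descending): 4.6, 4.6, 4.4, 4.1, 3.9, 3.5, 3.4, 2.8, 2.8, 2.6, 2.4, 2.2
The 2 values of 4.6 occupy positions 1–2 → average rank (1+2)/2 = 1.5.
The 2 values of 2.8 occupy positions 8–9 → average rank (8+9)/2 = 8.5.
E has value 4.6 → rank 1.5.

1.5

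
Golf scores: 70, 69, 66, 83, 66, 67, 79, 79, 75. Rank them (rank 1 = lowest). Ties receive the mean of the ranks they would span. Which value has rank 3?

67

Sorted (ascending): 66, 66, 67, 69, 70, 75, 79, 79, 83
The 2 values of 66 occupy positions 1–2 → average rank (1+2)/2 = 1.5.
The 2 values of 79 occupy positions 7–8 → average rank (7+8)/2 = 7.5.
Rank 3 → value 67.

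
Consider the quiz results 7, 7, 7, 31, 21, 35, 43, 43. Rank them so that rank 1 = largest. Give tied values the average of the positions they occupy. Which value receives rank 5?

Sorted (descending): 43, 43, 35, 31, 21, 7, 7, 7
The 2 values of 43 occupy positions 1–2 → average rank (1+2)/2 = 1.5.
The 3 values of 7 occupy positions 6–8 → average rank 7.
Rank 5 → value 21.

21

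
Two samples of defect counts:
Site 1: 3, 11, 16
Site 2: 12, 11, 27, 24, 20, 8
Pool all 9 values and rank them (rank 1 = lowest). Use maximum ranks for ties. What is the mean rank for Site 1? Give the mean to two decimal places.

Sorted (ascending): 3, 8, 11, 11, 12, 16, 20, 24, 27
The 2 values of 11 occupy positions 3–4 → each gets rank 4.
Site 1 values → pooled ranks: 3→1, 11→4, 16→6
Mean rank = (1 + 4 + 6) / 3 = 3.67

3.67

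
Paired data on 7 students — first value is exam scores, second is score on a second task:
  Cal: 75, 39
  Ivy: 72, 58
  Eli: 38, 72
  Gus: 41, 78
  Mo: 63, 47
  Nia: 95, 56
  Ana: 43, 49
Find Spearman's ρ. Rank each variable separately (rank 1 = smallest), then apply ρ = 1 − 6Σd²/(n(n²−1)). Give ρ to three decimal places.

Ranks of variable 1: 6, 5, 1, 2, 4, 7, 3
Ranks of variable 2: 1, 5, 6, 7, 2, 4, 3
d = r₁ − r₂: 5, 0, -5, -5, 2, 3, 0
d²: 25, 0, 25, 25, 4, 9, 0; Σd² = 88
ρ = 1 − 6·88/(7·48) = 1 − 528/336 = -0.571

-0.571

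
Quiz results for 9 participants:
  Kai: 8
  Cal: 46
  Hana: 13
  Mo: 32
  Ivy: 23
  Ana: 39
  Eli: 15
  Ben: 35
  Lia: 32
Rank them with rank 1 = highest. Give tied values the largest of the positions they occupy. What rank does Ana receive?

2

Sorted (descending): 46, 39, 35, 32, 32, 23, 15, 13, 8
The 2 values of 32 occupy positions 4–5 → each gets rank 5.
Ana has value 39 → rank 2.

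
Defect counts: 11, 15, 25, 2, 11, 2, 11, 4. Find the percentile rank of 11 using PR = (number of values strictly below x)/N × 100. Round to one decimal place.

N = 8.
Strictly below 11: 3. Equal to 11: 3.
PR = 3/8 × 100 = 37.5

37.5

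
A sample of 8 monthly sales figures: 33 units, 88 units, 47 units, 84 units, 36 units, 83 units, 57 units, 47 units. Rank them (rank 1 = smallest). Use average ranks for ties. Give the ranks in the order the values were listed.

Sorted (ascending): 33, 36, 47, 47, 57, 83, 84, 88
The 2 values of 47 occupy positions 3–4 → average rank (3+4)/2 = 3.5.

1, 8, 3.5, 7, 2, 6, 5, 3.5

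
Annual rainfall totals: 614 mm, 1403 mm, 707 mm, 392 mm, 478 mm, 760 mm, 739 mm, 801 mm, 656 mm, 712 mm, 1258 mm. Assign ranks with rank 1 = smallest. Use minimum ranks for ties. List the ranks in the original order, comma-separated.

Sorted (ascending): 392, 478, 614, 656, 707, 712, 739, 760, 801, 1258, 1403
No ties — each value takes its position as its rank.

3, 11, 5, 1, 2, 8, 7, 9, 4, 6, 10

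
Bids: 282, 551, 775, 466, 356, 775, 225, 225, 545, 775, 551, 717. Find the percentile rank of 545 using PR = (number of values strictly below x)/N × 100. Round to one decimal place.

41.7

N = 12.
Strictly below 545: 5. Equal to 545: 1.
PR = 5/12 × 100 = 41.7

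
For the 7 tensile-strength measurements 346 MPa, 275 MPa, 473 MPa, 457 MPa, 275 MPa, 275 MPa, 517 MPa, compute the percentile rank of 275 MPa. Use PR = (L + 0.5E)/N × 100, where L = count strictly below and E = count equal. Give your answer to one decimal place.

N = 7.
Strictly below 275: 0. Equal to 275: 3.
PR = (0 + 0.5·3)/7 × 100 = 21.4

21.4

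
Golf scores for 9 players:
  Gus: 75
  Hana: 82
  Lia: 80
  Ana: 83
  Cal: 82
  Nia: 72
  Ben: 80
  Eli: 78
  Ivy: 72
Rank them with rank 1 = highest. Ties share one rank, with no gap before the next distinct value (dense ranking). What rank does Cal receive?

2

Sorted (descending): 83, 82, 82, 80, 80, 78, 75, 72, 72
The 2 values of 82 share dense rank 2.
The 2 values of 80 share dense rank 3.
The 2 values of 72 share dense rank 6.
Remaining distinct values take the next consecutive integers.
Cal has value 82 → rank 2.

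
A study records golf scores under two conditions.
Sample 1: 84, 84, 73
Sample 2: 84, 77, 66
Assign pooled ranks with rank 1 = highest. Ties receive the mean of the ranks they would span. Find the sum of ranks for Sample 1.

Sorted (descending): 84, 84, 84, 77, 73, 66
The 3 values of 84 occupy positions 1–3 → average rank 2.
Sample 1 values → pooled ranks: 84→2, 84→2, 73→5
Rank sum = 2 + 2 + 5 = 9

9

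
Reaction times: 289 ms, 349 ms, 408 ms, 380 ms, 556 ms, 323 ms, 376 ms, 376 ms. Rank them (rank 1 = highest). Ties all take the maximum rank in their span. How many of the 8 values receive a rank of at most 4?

Sorted (descending): 556, 408, 380, 376, 376, 349, 323, 289
The 2 values of 376 occupy positions 4–5 → each gets rank 5.
Ranks ≤ 4: {1, 2, 3} → 3 values.

3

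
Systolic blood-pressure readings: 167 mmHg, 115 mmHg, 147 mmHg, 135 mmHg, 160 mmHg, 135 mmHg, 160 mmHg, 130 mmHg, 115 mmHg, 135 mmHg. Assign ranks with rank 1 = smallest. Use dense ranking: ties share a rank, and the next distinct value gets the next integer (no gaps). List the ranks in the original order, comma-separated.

6, 1, 4, 3, 5, 3, 5, 2, 1, 3

Sorted (ascending): 115, 115, 130, 135, 135, 135, 147, 160, 160, 167
The 2 values of 115 share dense rank 1.
The 3 values of 135 share dense rank 3.
The 2 values of 160 share dense rank 5.
Remaining distinct values take the next consecutive integers.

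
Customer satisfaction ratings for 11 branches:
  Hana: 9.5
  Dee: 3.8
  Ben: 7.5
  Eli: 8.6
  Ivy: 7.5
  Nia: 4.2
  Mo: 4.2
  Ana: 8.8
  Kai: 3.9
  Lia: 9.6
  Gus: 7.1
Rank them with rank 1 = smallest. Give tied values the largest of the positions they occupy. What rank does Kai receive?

2

Sorted (ascending): 3.8, 3.9, 4.2, 4.2, 7.1, 7.5, 7.5, 8.6, 8.8, 9.5, 9.6
The 2 values of 4.2 occupy positions 3–4 → each gets rank 4.
The 2 values of 7.5 occupy positions 6–7 → each gets rank 7.
Kai has value 3.9 → rank 2.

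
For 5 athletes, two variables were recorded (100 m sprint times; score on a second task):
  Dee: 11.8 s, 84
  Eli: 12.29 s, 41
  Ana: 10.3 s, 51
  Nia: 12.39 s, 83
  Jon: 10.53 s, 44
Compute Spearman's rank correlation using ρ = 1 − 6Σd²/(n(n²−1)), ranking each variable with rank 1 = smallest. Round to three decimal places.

Ranks of variable 1: 3, 4, 1, 5, 2
Ranks of variable 2: 5, 1, 3, 4, 2
d = r₁ − r₂: -2, 3, -2, 1, 0
d²: 4, 9, 4, 1, 0; Σd² = 18
ρ = 1 − 6·18/(5·24) = 1 − 108/120 = 0.100

0.100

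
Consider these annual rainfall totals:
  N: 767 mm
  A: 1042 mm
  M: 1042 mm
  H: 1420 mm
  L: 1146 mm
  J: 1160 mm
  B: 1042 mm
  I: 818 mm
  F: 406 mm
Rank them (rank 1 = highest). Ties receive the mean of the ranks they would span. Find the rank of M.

5

Sorted (descending): 1420, 1160, 1146, 1042, 1042, 1042, 818, 767, 406
The 3 values of 1042 occupy positions 4–6 → average rank 5.
M has value 1042 mm → rank 5.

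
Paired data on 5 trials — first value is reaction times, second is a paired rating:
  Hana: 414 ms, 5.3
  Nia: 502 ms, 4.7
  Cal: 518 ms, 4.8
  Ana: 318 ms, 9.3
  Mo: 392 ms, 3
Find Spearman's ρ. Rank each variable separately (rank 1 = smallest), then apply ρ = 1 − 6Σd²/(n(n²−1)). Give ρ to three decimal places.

-0.300

Ranks of variable 1: 3, 4, 5, 1, 2
Ranks of variable 2: 4, 2, 3, 5, 1
d = r₁ − r₂: -1, 2, 2, -4, 1
d²: 1, 4, 4, 16, 1; Σd² = 26
ρ = 1 − 6·26/(5·24) = 1 − 156/120 = -0.300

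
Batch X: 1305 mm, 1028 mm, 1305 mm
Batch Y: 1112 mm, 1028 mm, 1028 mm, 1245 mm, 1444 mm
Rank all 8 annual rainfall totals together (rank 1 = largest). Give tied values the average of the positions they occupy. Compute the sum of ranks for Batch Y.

Sorted (descending): 1444, 1305, 1305, 1245, 1112, 1028, 1028, 1028
The 2 values of 1305 occupy positions 2–3 → average rank (2+3)/2 = 2.5.
The 3 values of 1028 occupy positions 6–8 → average rank 7.
Batch Y values → pooled ranks: 1112→5, 1028→7, 1028→7, 1245→4, 1444→1
Rank sum = 5 + 7 + 7 + 4 + 1 = 24

24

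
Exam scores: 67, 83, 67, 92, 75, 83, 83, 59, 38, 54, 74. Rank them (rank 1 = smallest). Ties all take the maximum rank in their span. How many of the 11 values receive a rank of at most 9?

Sorted (ascending): 38, 54, 59, 67, 67, 74, 75, 83, 83, 83, 92
The 2 values of 67 occupy positions 4–5 → each gets rank 5.
The 3 values of 83 occupy positions 8–10 → each gets rank 10.
Ranks ≤ 9: {1, 2, 3, 5, 5, 6, 7} → 7 values.

7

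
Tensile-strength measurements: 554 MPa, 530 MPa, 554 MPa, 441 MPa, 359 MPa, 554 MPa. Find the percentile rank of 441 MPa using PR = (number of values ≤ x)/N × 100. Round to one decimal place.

N = 6.
Strictly below 441: 1. Equal to 441: 1.
PR = 2/6 × 100 = 33.3

33.3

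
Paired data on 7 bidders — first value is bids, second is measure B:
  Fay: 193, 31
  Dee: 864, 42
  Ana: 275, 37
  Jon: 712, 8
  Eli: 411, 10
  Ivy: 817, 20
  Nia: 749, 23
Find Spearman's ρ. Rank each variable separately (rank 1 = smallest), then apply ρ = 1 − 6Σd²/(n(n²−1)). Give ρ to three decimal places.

0.071

Ranks of variable 1: 1, 7, 2, 4, 3, 6, 5
Ranks of variable 2: 5, 7, 6, 1, 2, 3, 4
d = r₁ − r₂: -4, 0, -4, 3, 1, 3, 1
d²: 16, 0, 16, 9, 1, 9, 1; Σd² = 52
ρ = 1 − 6·52/(7·48) = 1 − 312/336 = 0.071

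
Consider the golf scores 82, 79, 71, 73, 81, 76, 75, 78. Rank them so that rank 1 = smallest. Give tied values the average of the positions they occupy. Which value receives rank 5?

Sorted (ascending): 71, 73, 75, 76, 78, 79, 81, 82
No ties — each value takes its position as its rank.
Rank 5 → value 78.

78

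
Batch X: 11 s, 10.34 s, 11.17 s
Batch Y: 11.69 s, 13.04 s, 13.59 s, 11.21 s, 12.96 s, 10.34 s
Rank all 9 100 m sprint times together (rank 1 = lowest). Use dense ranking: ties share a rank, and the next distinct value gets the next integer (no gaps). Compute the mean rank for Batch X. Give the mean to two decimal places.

Sorted (ascending): 10.34, 10.34, 11, 11.17, 11.21, 11.69, 12.96, 13.04, 13.59
The 2 values of 10.34 share dense rank 1.
Remaining distinct values take the next consecutive integers.
Batch X values → pooled ranks: 11→2, 10.34→1, 11.17→3
Mean rank = (2 + 1 + 3) / 3 = 2.00

2.00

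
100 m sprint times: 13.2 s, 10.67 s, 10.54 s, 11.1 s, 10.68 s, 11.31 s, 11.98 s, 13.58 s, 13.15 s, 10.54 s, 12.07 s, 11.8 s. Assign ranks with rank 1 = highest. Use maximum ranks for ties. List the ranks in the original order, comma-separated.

2, 10, 12, 8, 9, 7, 5, 1, 3, 12, 4, 6

Sorted (descending): 13.58, 13.2, 13.15, 12.07, 11.98, 11.8, 11.31, 11.1, 10.68, 10.67, 10.54, 10.54
The 2 values of 10.54 occupy positions 11–12 → each gets rank 12.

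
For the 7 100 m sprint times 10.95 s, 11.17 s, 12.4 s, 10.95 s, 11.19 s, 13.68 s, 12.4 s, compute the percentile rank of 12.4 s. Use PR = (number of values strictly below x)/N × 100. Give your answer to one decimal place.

N = 7.
Strictly below 12.4: 4. Equal to 12.4: 2.
PR = 4/7 × 100 = 57.1

57.1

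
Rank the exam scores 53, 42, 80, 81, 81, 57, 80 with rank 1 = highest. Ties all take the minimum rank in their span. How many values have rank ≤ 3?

Sorted (descending): 81, 81, 80, 80, 57, 53, 42
The 2 values of 81 occupy positions 1–2 → each gets rank 1.
The 2 values of 80 occupy positions 3–4 → each gets rank 3.
Ranks ≤ 3: {1, 1, 3, 3} → 4 values.

4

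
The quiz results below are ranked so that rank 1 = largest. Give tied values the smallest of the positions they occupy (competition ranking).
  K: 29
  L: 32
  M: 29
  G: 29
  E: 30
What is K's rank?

Sorted (descending): 32, 30, 29, 29, 29
The 3 values of 29 occupy positions 3–5 → each gets rank 3.
K has value 29 → rank 3.

3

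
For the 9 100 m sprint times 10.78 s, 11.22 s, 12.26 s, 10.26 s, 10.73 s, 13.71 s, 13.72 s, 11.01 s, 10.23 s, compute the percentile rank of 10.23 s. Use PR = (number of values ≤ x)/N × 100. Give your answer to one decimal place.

N = 9.
Strictly below 10.23: 0. Equal to 10.23: 1.
PR = 1/9 × 100 = 11.1

11.1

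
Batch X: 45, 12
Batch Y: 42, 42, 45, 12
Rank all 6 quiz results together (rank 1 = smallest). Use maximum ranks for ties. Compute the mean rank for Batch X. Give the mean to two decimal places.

Sorted (ascending): 12, 12, 42, 42, 45, 45
The 2 values of 12 occupy positions 1–2 → each gets rank 2.
The 2 values of 42 occupy positions 3–4 → each gets rank 4.
The 2 values of 45 occupy positions 5–6 → each gets rank 6.
Batch X values → pooled ranks: 45→6, 12→2
Mean rank = (6 + 2) / 2 = 4.00

4.00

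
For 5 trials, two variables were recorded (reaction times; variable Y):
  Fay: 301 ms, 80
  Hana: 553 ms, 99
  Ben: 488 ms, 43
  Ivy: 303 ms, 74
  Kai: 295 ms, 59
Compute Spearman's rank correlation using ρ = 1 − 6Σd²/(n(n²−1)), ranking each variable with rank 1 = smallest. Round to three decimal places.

Ranks of variable 1: 2, 5, 4, 3, 1
Ranks of variable 2: 4, 5, 1, 3, 2
d = r₁ − r₂: -2, 0, 3, 0, -1
d²: 4, 0, 9, 0, 1; Σd² = 14
ρ = 1 − 6·14/(5·24) = 1 − 84/120 = 0.300

0.300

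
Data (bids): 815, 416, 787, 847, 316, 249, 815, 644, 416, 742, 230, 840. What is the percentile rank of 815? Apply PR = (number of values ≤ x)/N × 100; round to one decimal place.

N = 12.
Strictly below 815: 8. Equal to 815: 2.
PR = 10/12 × 100 = 83.3

83.3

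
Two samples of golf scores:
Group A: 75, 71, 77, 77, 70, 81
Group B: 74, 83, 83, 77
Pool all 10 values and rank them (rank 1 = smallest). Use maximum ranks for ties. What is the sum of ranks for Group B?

30

Sorted (ascending): 70, 71, 74, 75, 77, 77, 77, 81, 83, 83
The 3 values of 77 occupy positions 5–7 → each gets rank 7.
The 2 values of 83 occupy positions 9–10 → each gets rank 10.
Group B values → pooled ranks: 74→3, 83→10, 83→10, 77→7
Rank sum = 3 + 10 + 10 + 7 = 30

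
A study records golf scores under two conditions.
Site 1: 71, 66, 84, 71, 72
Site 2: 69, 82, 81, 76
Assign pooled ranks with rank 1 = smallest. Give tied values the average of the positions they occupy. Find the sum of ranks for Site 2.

Sorted (ascending): 66, 69, 71, 71, 72, 76, 81, 82, 84
The 2 values of 71 occupy positions 3–4 → average rank (3+4)/2 = 3.5.
Site 2 values → pooled ranks: 69→2, 82→8, 81→7, 76→6
Rank sum = 2 + 8 + 7 + 6 = 23

23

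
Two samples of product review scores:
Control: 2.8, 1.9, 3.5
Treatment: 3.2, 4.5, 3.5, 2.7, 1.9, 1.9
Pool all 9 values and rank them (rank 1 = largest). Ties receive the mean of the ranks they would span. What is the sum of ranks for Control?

15.5

Sorted (descending): 4.5, 3.5, 3.5, 3.2, 2.8, 2.7, 1.9, 1.9, 1.9
The 2 values of 3.5 occupy positions 2–3 → average rank (2+3)/2 = 2.5.
The 3 values of 1.9 occupy positions 7–9 → average rank 8.
Control values → pooled ranks: 2.8→5, 1.9→8, 3.5→2.5
Rank sum = 5 + 8 + 2.5 = 15.5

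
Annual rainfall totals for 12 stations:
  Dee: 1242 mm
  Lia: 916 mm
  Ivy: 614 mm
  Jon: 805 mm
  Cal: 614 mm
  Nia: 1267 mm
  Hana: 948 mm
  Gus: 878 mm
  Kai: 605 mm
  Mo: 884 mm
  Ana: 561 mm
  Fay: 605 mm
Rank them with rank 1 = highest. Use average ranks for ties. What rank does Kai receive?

10.5

Sorted (descending): 1267, 1242, 948, 916, 884, 878, 805, 614, 614, 605, 605, 561
The 2 values of 614 occupy positions 8–9 → average rank (8+9)/2 = 8.5.
The 2 values of 605 occupy positions 10–11 → average rank (10+11)/2 = 10.5.
Kai has value 605 mm → rank 10.5.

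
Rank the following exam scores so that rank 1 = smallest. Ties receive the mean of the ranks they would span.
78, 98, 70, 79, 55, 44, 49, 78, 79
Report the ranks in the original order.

5.5, 9, 4, 7.5, 3, 1, 2, 5.5, 7.5

Sorted (ascending): 44, 49, 55, 70, 78, 78, 79, 79, 98
The 2 values of 78 occupy positions 5–6 → average rank (5+6)/2 = 5.5.
The 2 values of 79 occupy positions 7–8 → average rank (7+8)/2 = 7.5.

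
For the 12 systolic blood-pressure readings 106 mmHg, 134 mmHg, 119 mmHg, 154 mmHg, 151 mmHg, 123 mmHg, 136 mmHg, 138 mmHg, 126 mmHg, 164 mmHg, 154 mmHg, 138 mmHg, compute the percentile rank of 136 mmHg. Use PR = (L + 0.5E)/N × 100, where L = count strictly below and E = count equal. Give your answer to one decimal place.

N = 12.
Strictly below 136: 5. Equal to 136: 1.
PR = (5 + 0.5·1)/12 × 100 = 45.8

45.8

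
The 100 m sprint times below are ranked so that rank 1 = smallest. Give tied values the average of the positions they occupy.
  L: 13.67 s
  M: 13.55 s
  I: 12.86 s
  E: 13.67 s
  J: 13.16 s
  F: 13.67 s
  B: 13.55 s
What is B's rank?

Sorted (ascending): 12.86, 13.16, 13.55, 13.55, 13.67, 13.67, 13.67
The 2 values of 13.55 occupy positions 3–4 → average rank (3+4)/2 = 3.5.
The 3 values of 13.67 occupy positions 5–7 → average rank 6.
B has value 13.55 s → rank 3.5.

3.5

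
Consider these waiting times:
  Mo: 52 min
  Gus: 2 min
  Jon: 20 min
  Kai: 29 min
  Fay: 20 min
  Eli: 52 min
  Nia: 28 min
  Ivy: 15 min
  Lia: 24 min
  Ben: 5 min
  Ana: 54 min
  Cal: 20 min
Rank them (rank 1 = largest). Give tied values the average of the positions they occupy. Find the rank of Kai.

4

Sorted (descending): 54, 52, 52, 29, 28, 24, 20, 20, 20, 15, 5, 2
The 2 values of 52 occupy positions 2–3 → average rank (2+3)/2 = 2.5.
The 3 values of 20 occupy positions 7–9 → average rank 8.
Kai has value 29 min → rank 4.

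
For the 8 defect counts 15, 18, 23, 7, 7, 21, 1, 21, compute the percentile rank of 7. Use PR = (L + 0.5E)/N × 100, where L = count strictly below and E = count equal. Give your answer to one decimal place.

N = 8.
Strictly below 7: 1. Equal to 7: 2.
PR = (1 + 0.5·2)/8 × 100 = 25.0

25.0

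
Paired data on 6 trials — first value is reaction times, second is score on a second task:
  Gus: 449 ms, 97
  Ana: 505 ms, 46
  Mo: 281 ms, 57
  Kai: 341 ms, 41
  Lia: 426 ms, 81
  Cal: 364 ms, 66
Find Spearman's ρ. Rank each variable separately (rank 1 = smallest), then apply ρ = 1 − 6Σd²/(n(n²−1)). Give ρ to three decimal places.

0.314

Ranks of variable 1: 5, 6, 1, 2, 4, 3
Ranks of variable 2: 6, 2, 3, 1, 5, 4
d = r₁ − r₂: -1, 4, -2, 1, -1, -1
d²: 1, 16, 4, 1, 1, 1; Σd² = 24
ρ = 1 − 6·24/(6·35) = 1 − 144/210 = 0.314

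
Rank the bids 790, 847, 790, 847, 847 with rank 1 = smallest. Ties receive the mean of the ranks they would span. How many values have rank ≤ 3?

2

Sorted (ascending): 790, 790, 847, 847, 847
The 2 values of 790 occupy positions 1–2 → average rank (1+2)/2 = 1.5.
The 3 values of 847 occupy positions 3–5 → average rank 4.
Ranks ≤ 3: {1.5, 1.5} → 2 values.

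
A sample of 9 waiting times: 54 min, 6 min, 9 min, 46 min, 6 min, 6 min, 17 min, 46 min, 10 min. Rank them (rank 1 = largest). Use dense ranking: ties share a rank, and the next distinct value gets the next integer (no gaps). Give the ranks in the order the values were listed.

1, 6, 5, 2, 6, 6, 3, 2, 4

Sorted (descending): 54, 46, 46, 17, 10, 9, 6, 6, 6
The 2 values of 46 share dense rank 2.
The 3 values of 6 share dense rank 6.
Remaining distinct values take the next consecutive integers.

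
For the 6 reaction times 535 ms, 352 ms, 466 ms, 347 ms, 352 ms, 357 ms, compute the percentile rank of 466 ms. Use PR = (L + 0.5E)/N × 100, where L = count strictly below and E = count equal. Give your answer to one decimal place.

N = 6.
Strictly below 466: 4. Equal to 466: 1.
PR = (4 + 0.5·1)/6 × 100 = 75.0

75.0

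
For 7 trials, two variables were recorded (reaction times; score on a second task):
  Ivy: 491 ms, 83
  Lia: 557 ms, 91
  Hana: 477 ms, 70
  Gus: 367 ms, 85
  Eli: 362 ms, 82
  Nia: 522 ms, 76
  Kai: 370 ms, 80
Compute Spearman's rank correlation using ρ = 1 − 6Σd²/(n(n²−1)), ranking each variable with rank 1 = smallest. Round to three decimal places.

0.107

Ranks of variable 1: 5, 7, 4, 2, 1, 6, 3
Ranks of variable 2: 5, 7, 1, 6, 4, 2, 3
d = r₁ − r₂: 0, 0, 3, -4, -3, 4, 0
d²: 0, 0, 9, 16, 9, 16, 0; Σd² = 50
ρ = 1 − 6·50/(7·48) = 1 − 300/336 = 0.107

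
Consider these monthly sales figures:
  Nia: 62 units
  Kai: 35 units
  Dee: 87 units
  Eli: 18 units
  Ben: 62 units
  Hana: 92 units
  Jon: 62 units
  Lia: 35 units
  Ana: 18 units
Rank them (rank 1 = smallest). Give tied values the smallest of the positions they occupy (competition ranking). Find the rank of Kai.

Sorted (ascending): 18, 18, 35, 35, 62, 62, 62, 87, 92
The 2 values of 18 occupy positions 1–2 → each gets rank 1.
The 2 values of 35 occupy positions 3–4 → each gets rank 3.
The 3 values of 62 occupy positions 5–7 → each gets rank 5.
Kai has value 35 units → rank 3.

3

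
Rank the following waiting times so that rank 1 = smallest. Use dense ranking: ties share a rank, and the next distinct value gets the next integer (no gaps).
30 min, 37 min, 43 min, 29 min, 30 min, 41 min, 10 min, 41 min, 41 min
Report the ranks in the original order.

3, 4, 6, 2, 3, 5, 1, 5, 5

Sorted (ascending): 10, 29, 30, 30, 37, 41, 41, 41, 43
The 2 values of 30 share dense rank 3.
The 3 values of 41 share dense rank 5.
Remaining distinct values take the next consecutive integers.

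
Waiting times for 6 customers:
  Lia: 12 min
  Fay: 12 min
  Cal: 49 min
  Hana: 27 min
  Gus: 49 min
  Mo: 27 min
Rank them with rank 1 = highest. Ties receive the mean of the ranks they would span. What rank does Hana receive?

Sorted (descending): 49, 49, 27, 27, 12, 12
The 2 values of 49 occupy positions 1–2 → average rank (1+2)/2 = 1.5.
The 2 values of 27 occupy positions 3–4 → average rank (3+4)/2 = 3.5.
The 2 values of 12 occupy positions 5–6 → average rank (5+6)/2 = 5.5.
Hana has value 27 min → rank 3.5.

3.5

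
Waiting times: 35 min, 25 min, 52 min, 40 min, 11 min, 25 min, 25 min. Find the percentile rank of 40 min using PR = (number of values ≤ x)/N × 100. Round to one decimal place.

N = 7.
Strictly below 40: 5. Equal to 40: 1.
PR = 6/7 × 100 = 85.7

85.7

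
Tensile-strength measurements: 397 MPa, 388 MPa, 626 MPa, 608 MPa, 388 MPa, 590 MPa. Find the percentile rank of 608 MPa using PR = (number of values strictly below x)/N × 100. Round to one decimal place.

N = 6.
Strictly below 608: 4. Equal to 608: 1.
PR = 4/6 × 100 = 66.7

66.7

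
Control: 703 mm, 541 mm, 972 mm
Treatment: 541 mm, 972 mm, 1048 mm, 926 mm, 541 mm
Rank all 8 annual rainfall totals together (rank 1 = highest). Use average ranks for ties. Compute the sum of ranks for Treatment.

Sorted (descending): 1048, 972, 972, 926, 703, 541, 541, 541
The 2 values of 972 occupy positions 2–3 → average rank (2+3)/2 = 2.5.
The 3 values of 541 occupy positions 6–8 → average rank 7.
Treatment values → pooled ranks: 541→7, 972→2.5, 1048→1, 926→4, 541→7
Rank sum = 7 + 2.5 + 1 + 4 + 7 = 21.5

21.5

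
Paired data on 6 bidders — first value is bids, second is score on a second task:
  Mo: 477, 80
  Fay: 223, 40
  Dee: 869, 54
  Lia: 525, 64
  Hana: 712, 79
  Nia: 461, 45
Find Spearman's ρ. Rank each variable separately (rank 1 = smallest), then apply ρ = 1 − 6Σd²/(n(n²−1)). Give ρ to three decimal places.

Ranks of variable 1: 3, 1, 6, 4, 5, 2
Ranks of variable 2: 6, 1, 3, 4, 5, 2
d = r₁ − r₂: -3, 0, 3, 0, 0, 0
d²: 9, 0, 9, 0, 0, 0; Σd² = 18
ρ = 1 − 6·18/(6·35) = 1 − 108/210 = 0.486

0.486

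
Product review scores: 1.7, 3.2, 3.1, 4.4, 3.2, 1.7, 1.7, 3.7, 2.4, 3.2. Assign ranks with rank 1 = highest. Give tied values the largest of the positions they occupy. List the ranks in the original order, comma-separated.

Sorted (descending): 4.4, 3.7, 3.2, 3.2, 3.2, 3.1, 2.4, 1.7, 1.7, 1.7
The 3 values of 3.2 occupy positions 3–5 → each gets rank 5.
The 3 values of 1.7 occupy positions 8–10 → each gets rank 10.

10, 5, 6, 1, 5, 10, 10, 2, 7, 5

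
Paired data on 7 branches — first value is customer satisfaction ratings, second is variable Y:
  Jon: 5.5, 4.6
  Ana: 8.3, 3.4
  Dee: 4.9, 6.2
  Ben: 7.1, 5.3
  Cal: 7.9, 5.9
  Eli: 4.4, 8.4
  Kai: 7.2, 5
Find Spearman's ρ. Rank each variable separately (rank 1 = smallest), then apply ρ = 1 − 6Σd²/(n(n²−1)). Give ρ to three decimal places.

Ranks of variable 1: 3, 7, 2, 4, 6, 1, 5
Ranks of variable 2: 2, 1, 6, 4, 5, 7, 3
d = r₁ − r₂: 1, 6, -4, 0, 1, -6, 2
d²: 1, 36, 16, 0, 1, 36, 4; Σd² = 94
ρ = 1 − 6·94/(7·48) = 1 − 564/336 = -0.679

-0.679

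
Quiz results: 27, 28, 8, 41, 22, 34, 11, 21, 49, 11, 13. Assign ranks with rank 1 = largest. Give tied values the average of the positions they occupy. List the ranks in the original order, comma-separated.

5, 4, 11, 2, 6, 3, 9.5, 7, 1, 9.5, 8

Sorted (descending): 49, 41, 34, 28, 27, 22, 21, 13, 11, 11, 8
The 2 values of 11 occupy positions 9–10 → average rank (9+10)/2 = 9.5.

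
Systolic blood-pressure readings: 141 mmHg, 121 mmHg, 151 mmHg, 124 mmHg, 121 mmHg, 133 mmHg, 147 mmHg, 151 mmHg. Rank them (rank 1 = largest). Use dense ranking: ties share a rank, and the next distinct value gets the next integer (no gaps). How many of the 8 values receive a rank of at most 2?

Sorted (descending): 151, 151, 147, 141, 133, 124, 121, 121
The 2 values of 151 share dense rank 1.
The 2 values of 121 share dense rank 6.
Remaining distinct values take the next consecutive integers.
Ranks ≤ 2: {1, 1, 2} → 3 values.

3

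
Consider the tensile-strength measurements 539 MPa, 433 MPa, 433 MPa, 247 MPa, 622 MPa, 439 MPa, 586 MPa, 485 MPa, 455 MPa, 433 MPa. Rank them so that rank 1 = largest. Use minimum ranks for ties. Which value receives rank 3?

Sorted (descending): 622, 586, 539, 485, 455, 439, 433, 433, 433, 247
The 3 values of 433 occupy positions 7–9 → each gets rank 7.
Rank 3 → value 539.

539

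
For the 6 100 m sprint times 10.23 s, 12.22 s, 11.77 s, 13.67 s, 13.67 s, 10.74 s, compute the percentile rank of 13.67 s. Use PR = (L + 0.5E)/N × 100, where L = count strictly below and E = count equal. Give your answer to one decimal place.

83.3

N = 6.
Strictly below 13.67: 4. Equal to 13.67: 2.
PR = (4 + 0.5·2)/6 × 100 = 83.3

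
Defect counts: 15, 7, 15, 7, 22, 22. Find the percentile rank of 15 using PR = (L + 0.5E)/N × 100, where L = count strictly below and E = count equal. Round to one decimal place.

50.0

N = 6.
Strictly below 15: 2. Equal to 15: 2.
PR = (2 + 0.5·2)/6 × 100 = 50.0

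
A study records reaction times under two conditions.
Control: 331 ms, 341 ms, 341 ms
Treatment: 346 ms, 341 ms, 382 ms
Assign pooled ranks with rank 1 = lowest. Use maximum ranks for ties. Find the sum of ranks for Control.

9

Sorted (ascending): 331, 341, 341, 341, 346, 382
The 3 values of 341 occupy positions 2–4 → each gets rank 4.
Control values → pooled ranks: 331→1, 341→4, 341→4
Rank sum = 1 + 4 + 4 = 9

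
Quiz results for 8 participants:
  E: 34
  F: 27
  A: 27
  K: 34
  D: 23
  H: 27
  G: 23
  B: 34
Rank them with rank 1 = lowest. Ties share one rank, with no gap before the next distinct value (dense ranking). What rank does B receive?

3

Sorted (ascending): 23, 23, 27, 27, 27, 34, 34, 34
The 2 values of 23 share dense rank 1.
The 3 values of 27 share dense rank 2.
The 3 values of 34 share dense rank 3.
B has value 34 → rank 3.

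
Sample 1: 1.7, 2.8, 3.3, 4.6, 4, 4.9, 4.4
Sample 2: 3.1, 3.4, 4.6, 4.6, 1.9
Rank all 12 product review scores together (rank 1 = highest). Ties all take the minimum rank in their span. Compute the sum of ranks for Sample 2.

31

Sorted (descending): 4.9, 4.6, 4.6, 4.6, 4.4, 4, 3.4, 3.3, 3.1, 2.8, 1.9, 1.7
The 3 values of 4.6 occupy positions 2–4 → each gets rank 2.
Sample 2 values → pooled ranks: 3.1→9, 3.4→7, 4.6→2, 4.6→2, 1.9→11
Rank sum = 9 + 7 + 2 + 2 + 11 = 31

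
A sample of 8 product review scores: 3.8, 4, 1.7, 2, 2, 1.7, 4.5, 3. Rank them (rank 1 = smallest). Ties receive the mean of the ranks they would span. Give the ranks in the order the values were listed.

Sorted (ascending): 1.7, 1.7, 2, 2, 3, 3.8, 4, 4.5
The 2 values of 1.7 occupy positions 1–2 → average rank (1+2)/2 = 1.5.
The 2 values of 2 occupy positions 3–4 → average rank (3+4)/2 = 3.5.

6, 7, 1.5, 3.5, 3.5, 1.5, 8, 5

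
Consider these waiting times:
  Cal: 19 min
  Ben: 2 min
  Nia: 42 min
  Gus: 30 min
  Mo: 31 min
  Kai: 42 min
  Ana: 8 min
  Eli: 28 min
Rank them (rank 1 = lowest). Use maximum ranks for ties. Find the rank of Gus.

Sorted (ascending): 2, 8, 19, 28, 30, 31, 42, 42
The 2 values of 42 occupy positions 7–8 → each gets rank 8.
Gus has value 30 min → rank 5.

5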